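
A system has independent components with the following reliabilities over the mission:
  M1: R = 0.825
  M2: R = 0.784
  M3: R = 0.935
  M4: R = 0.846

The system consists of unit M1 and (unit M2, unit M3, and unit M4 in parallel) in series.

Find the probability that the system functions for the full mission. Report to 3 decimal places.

Parallel (M2, M3, and M4): 1 − (1 − 0.78400)(1 − 0.93500)(1 − 0.84600) = 0.99784
Series (M1 and [0.99784]): 0.82500 × 0.99784 = 0.823

0.823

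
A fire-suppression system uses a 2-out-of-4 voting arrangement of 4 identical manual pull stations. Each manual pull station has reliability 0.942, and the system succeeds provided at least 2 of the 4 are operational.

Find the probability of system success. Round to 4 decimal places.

R = Σ_{i=2}^{4} C(4,i) p^i (1−p)^{4−i} with p = 0.942
C(4,2)·0.942^2·0.058^2 = 0.017911
C(4,3)·0.942^3·0.058^1 = 0.193928
C(4,4)·0.942^4·0.058^0 = 0.787415
Sum = 0.9993

0.9993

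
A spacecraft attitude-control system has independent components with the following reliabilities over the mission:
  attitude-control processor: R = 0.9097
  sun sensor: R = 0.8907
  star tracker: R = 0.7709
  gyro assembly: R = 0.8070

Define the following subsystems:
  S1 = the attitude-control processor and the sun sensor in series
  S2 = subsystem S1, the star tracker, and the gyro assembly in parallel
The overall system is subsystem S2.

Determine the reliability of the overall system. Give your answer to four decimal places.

Series (attitude-control processor and sun sensor): 0.909700 × 0.890700 = 0.810270
Parallel ([0.810270], star tracker, and gyro assembly): 1 − (1 − 0.810270)(1 − 0.770900)(1 − 0.807000) = 0.9916

0.9916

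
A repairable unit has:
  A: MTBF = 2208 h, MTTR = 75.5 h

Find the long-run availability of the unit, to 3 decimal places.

0.967

A(A) = MTBF/(MTBF+MTTR) = 2208/(2208+75.5) = 0.967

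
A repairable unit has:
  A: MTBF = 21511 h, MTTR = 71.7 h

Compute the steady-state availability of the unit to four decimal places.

0.9967

A(A) = MTBF/(MTBF+MTTR) = 21511/(21511+71.7) = 0.9967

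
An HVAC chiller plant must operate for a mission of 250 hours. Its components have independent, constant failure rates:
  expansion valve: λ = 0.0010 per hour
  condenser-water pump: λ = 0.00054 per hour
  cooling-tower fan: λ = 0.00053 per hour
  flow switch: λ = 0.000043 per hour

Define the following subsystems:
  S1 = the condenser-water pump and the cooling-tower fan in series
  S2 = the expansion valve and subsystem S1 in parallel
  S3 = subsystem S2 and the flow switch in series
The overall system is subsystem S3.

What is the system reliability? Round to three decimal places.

R(expansion valve) = exp(−0.0010 × 250) = 0.77880
R(condenser-water pump) = exp(−0.00054 × 250) = 0.87372
R(cooling-tower fan) = exp(−0.00053 × 250) = 0.87590
R(flow switch) = exp(−0.000043 × 250) = 0.98931
Series (condenser-water pump and cooling-tower fan): 0.87372 × 0.87590 = 0.76529
Parallel (expansion valve and [0.76529]): 1 − (1 − 0.77880)(1 − 0.76529) = 0.94808
Series ([0.94808] and flow switch): 0.94808 × 0.98931 = 0.938

0.938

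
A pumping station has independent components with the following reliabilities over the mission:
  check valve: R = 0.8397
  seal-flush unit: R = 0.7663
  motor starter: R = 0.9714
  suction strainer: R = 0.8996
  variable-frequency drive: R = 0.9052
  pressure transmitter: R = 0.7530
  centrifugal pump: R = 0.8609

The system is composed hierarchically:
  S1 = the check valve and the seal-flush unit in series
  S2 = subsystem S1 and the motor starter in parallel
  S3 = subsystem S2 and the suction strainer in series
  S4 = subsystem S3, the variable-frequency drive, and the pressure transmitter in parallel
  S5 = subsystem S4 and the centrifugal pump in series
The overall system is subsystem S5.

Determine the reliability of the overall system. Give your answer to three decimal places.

0.859

Series (check valve and seal-flush unit): 0.83970 × 0.76630 = 0.64346
Parallel ([0.64346] and motor starter): 1 − (1 − 0.64346)(1 − 0.97140) = 0.98980
Series ([0.98980] and suction strainer): 0.98980 × 0.89960 = 0.89042
Parallel ([0.89042], variable-frequency drive, and pressure transmitter): 1 − (1 − 0.89042)(1 − 0.90520)(1 − 0.75300) = 0.99743
Series ([0.99743] and centrifugal pump): 0.99743 × 0.86090 = 0.859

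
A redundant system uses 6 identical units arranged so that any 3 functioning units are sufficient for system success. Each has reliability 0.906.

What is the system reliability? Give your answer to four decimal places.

R = Σ_{i=3}^{6} C(6,i) p^i (1−p)^{6−i} with p = 0.906
C(6,3)·0.906^3·0.094^3 = 0.012354
C(6,4)·0.906^4·0.094^2 = 0.089302
C(6,5)·0.906^5·0.094^1 = 0.344287
C(6,6)·0.906^6·0.094^0 = 0.553056
Sum = 0.9990

0.9990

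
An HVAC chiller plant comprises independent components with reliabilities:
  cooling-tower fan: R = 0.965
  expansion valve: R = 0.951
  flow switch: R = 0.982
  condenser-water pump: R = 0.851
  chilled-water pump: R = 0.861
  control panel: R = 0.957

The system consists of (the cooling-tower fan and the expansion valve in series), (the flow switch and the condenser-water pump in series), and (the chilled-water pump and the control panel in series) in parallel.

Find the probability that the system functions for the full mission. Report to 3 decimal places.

Series (cooling-tower fan and expansion valve): 0.96500 × 0.95100 = 0.91772
Series (flow switch and condenser-water pump): 0.98200 × 0.85100 = 0.83568
Series (chilled-water pump and control panel): 0.86100 × 0.95700 = 0.82398
Parallel ([0.91772], [0.83568], and [0.82398]): 1 − (1 − 0.91772)(1 − 0.83568)(1 − 0.82398) = 0.998

0.998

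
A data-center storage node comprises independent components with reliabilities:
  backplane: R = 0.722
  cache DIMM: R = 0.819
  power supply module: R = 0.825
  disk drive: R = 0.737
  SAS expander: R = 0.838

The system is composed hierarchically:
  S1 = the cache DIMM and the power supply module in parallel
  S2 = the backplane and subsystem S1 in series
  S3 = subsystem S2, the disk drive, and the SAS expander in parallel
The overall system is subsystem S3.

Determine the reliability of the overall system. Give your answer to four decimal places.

0.9872

Parallel (cache DIMM and power supply module): 1 − (1 − 0.819000)(1 − 0.825000) = 0.968325
Series (backplane and [0.968325]): 0.722000 × 0.968325 = 0.699131
Parallel ([0.699131], disk drive, and SAS expander): 1 − (1 − 0.699131)(1 − 0.737000)(1 − 0.838000) = 0.9872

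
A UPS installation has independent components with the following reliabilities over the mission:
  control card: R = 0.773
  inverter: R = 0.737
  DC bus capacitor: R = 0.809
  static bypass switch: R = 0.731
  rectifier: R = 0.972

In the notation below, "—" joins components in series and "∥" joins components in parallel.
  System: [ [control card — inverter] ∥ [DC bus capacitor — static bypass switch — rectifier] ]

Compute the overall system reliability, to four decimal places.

Series (control card and inverter): 0.773000 × 0.737000 = 0.569701
Series (DC bus capacitor, static bypass switch, and rectifier): 0.809000 × 0.731000 × 0.972000 = 0.574820
Parallel ([0.569701] and [0.574820]): 1 − (1 − 0.569701)(1 − 0.574820) = 0.8170

0.8170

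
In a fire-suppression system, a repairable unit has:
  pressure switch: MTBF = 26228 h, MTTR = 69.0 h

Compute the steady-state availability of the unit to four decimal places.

0.9974

A(pressure switch) = MTBF/(MTBF+MTTR) = 26228/(26228+69.0) = 0.9974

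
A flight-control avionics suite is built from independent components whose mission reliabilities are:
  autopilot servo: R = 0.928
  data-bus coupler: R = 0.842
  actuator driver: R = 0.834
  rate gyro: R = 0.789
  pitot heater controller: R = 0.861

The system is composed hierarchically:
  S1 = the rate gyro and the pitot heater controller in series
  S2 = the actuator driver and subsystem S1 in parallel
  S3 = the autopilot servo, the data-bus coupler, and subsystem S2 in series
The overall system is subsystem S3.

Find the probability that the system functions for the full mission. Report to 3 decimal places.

Series (rate gyro and pitot heater controller): 0.78900 × 0.86100 = 0.67933
Parallel (actuator driver and [0.67933]): 1 − (1 − 0.83400)(1 − 0.67933) = 0.94677
Series (autopilot servo, data-bus coupler, and [0.94677]): 0.92800 × 0.84200 × 0.94677 = 0.740

0.740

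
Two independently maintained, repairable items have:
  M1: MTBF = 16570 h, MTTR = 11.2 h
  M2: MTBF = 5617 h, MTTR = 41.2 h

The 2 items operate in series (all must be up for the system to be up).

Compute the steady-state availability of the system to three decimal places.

0.992

A(M1) = MTBF/(MTBF+MTTR) = 16570/(16570+11.2) = 0.999325
A(M2) = MTBF/(MTBF+MTTR) = 5617/(5617+41.2) = 0.992719
Series availability: 0.999325 × 0.992719 = 0.992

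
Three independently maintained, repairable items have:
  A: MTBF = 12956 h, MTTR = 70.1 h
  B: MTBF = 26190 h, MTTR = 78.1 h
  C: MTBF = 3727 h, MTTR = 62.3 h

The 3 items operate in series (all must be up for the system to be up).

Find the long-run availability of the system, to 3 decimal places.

A(A) = MTBF/(MTBF+MTTR) = 12956/(12956+70.1) = 0.994618
A(B) = MTBF/(MTBF+MTTR) = 26190/(26190+78.1) = 0.997027
A(C) = MTBF/(MTBF+MTTR) = 3727/(3727+62.3) = 0.983559
Series availability: 0.994618 × 0.997027 × 0.983559 = 0.975

0.975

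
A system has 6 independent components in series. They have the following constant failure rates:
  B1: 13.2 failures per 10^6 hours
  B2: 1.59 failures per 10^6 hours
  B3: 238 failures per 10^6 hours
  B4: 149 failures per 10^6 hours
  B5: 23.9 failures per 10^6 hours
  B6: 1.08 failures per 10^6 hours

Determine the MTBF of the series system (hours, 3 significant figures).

2340

Series of exponential components: λ_sys = Σ λ_i
λ_sys = 0.0000132 + 0.00000159 + 0.000238 + 0.000149 + 0.0000239 + 0.00000108 = 4.2677e-04 /h
MTBF = 1 / λ_sys = 2340 h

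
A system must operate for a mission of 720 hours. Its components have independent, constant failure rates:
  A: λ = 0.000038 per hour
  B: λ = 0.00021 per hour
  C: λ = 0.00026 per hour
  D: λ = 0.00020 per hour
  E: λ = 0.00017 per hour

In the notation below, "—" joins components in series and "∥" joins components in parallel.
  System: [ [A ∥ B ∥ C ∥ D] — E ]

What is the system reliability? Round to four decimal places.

0.8847

R(A) = exp(−0.000038 × 720) = 0.973011
R(B) = exp(−0.00021 × 720) = 0.859676
R(C) = exp(−0.00026 × 720) = 0.829278
R(D) = exp(−0.00020 × 720) = 0.865888
R(E) = exp(−0.00017 × 720) = 0.884794
Parallel (A, B, C, and D): 1 − (1 − 0.973011)(1 − 0.859676)(1 − 0.829278)(1 − 0.865888) = 0.999913
Series ([0.999913] and E): 0.999913 × 0.884794 = 0.8847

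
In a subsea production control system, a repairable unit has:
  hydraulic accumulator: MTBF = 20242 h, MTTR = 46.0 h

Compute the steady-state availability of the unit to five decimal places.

0.99773

A(hydraulic accumulator) = MTBF/(MTBF+MTTR) = 20242/(20242+46.0) = 0.99773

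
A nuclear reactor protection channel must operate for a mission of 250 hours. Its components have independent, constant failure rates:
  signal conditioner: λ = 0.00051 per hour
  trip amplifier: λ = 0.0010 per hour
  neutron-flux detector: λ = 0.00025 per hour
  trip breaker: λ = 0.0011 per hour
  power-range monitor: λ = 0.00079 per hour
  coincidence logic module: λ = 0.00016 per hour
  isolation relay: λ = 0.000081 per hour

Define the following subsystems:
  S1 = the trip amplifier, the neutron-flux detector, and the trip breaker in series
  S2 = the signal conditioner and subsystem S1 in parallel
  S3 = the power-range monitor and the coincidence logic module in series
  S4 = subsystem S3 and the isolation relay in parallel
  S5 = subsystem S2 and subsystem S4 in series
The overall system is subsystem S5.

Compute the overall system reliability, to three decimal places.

0.943

R(signal conditioner) = exp(−0.00051 × 250) = 0.88029
R(trip amplifier) = exp(−0.0010 × 250) = 0.77880
R(neutron-flux detector) = exp(−0.00025 × 250) = 0.93941
R(trip breaker) = exp(−0.0011 × 250) = 0.75957
R(power-range monitor) = exp(−0.00079 × 250) = 0.82078
R(coincidence logic module) = exp(−0.00016 × 250) = 0.96079
R(isolation relay) = exp(−0.000081 × 250) = 0.97995
Series (trip amplifier, neutron-flux detector, and trip breaker): 0.77880 × 0.93941 × 0.75957 = 0.55571
Parallel (signal conditioner and [0.55571]): 1 − (1 − 0.88029)(1 − 0.55571) = 0.94681
Series (power-range monitor and coincidence logic module): 0.82078 × 0.96079 = 0.78860
Parallel ([0.78860] and isolation relay): 1 − (1 − 0.78860)(1 − 0.97995) = 0.99576
Series ([0.94681] and [0.99576]): 0.94681 × 0.99576 = 0.943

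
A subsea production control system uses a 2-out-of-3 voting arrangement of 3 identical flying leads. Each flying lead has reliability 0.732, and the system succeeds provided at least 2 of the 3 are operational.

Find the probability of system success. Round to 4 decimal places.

0.8230

R = Σ_{i=2}^{3} C(3,i) p^i (1−p)^{3−i} with p = 0.732
C(3,2)·0.732^2·0.268^1 = 0.430802
C(3,3)·0.732^3·0.268^0 = 0.392223
Sum = 0.8230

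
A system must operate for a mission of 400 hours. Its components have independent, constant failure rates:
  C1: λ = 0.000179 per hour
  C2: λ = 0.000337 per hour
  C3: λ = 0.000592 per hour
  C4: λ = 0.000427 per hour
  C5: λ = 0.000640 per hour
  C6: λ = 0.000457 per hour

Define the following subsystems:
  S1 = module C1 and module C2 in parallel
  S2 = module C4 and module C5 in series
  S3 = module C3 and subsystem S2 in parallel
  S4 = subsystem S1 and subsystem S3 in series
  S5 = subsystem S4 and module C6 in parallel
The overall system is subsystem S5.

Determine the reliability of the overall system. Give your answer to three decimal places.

R(C1) = exp(−0.000179 × 400) = 0.93090
R(C2) = exp(−0.000337 × 400) = 0.87389
R(C3) = exp(−0.000592 × 400) = 0.78915
R(C4) = exp(−0.000427 × 400) = 0.84299
R(C5) = exp(−0.000640 × 400) = 0.77414
R(C6) = exp(−0.000457 × 400) = 0.83293
Parallel (C1 and C2): 1 − (1 − 0.93090)(1 − 0.87389) = 0.99129
Series (C4 and C5): 0.84299 × 0.77414 = 0.65259
Parallel (C3 and [0.65259]): 1 − (1 − 0.78915)(1 − 0.65259) = 0.92675
Series ([0.99129] and [0.92675]): 0.99129 × 0.92675 = 0.91868
Parallel ([0.91868] and C6): 1 − (1 − 0.91868)(1 − 0.83293) = 0.986

0.986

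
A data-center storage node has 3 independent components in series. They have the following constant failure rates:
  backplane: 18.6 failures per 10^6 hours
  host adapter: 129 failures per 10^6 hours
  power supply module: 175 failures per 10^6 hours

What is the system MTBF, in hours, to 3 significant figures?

Series of exponential components: λ_sys = Σ λ_i
λ_sys = 0.0000186 + 0.000129 + 0.000175 = 3.2260e-04 /h
MTBF = 1 / λ_sys = 3100 h

3100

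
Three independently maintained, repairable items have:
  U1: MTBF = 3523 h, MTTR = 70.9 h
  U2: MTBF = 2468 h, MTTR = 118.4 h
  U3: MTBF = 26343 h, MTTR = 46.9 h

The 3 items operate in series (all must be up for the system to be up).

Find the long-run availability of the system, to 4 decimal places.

0.9337

A(U1) = MTBF/(MTBF+MTTR) = 3523/(3523+70.9) = 0.980272
A(U2) = MTBF/(MTBF+MTTR) = 2468/(2468+118.4) = 0.954222
A(U3) = MTBF/(MTBF+MTTR) = 26343/(26343+46.9) = 0.998223
Series availability: 0.980272 × 0.954222 × 0.998223 = 0.9337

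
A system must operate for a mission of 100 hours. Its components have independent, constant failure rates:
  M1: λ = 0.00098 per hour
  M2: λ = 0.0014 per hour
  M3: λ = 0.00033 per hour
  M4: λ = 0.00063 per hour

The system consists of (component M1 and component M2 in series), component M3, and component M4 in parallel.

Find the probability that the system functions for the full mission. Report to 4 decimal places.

0.9996

R(M1) = exp(−0.00098 × 100) = 0.906649
R(M2) = exp(−0.0014 × 100) = 0.869358
R(M3) = exp(−0.00033 × 100) = 0.967539
R(M4) = exp(−0.00063 × 100) = 0.938943
Series (M1 and M2): 0.906649 × 0.869358 = 0.788203
Parallel ([0.788203], M3, and M4): 1 − (1 − 0.788203)(1 − 0.967539)(1 − 0.938943) = 0.9996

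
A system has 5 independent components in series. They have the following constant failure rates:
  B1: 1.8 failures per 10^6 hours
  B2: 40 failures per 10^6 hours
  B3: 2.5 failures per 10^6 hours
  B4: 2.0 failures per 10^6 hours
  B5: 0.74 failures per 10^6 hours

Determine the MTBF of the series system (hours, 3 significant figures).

Series of exponential components: λ_sys = Σ λ_i
λ_sys = 0.0000018 + 0.000040 + 0.0000025 + 0.0000020 + 0.00000074 = 4.7040e-05 /h
MTBF = 1 / λ_sys = 21300 h

21300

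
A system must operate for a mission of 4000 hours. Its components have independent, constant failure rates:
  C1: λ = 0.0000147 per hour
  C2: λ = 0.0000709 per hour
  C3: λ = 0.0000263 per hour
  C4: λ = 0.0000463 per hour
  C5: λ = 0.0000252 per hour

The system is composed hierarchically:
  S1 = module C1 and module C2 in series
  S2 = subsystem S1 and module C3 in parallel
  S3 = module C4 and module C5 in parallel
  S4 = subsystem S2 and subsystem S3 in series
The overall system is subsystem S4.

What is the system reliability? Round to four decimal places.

0.9553

R(C1) = exp(−0.0000147 × 4000) = 0.942895
R(C2) = exp(−0.0000709 × 4000) = 0.753068
R(C3) = exp(−0.0000263 × 4000) = 0.900144
R(C4) = exp(−0.0000463 × 4000) = 0.830938
R(C5) = exp(−0.0000252 × 4000) = 0.904114
Series (C1 and C2): 0.942895 × 0.753068 = 0.710064
Parallel ([0.710064] and C3): 1 − (1 − 0.710064)(1 − 0.900144) = 0.971048
Parallel (C4 and C5): 1 − (1 − 0.830938)(1 − 0.904114) = 0.983789
Series ([0.971048] and [0.983789]): 0.971048 × 0.983789 = 0.9553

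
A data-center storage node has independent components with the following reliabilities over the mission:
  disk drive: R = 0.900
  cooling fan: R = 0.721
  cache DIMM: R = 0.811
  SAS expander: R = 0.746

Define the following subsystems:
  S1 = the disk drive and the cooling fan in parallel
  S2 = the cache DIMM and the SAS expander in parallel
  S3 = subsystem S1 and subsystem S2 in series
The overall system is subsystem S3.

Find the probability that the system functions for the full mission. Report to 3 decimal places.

Parallel (disk drive and cooling fan): 1 − (1 − 0.90000)(1 − 0.72100) = 0.97210
Parallel (cache DIMM and SAS expander): 1 − (1 − 0.81100)(1 − 0.74600) = 0.95199
Series ([0.97210] and [0.95199]): 0.97210 × 0.95199 = 0.925

0.925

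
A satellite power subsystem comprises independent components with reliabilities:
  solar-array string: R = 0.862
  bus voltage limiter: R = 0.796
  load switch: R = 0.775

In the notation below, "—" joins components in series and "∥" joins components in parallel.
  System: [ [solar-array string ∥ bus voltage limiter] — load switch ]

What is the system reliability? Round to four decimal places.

0.7532

Parallel (solar-array string and bus voltage limiter): 1 − (1 − 0.862000)(1 − 0.796000) = 0.971848
Series ([0.971848] and load switch): 0.971848 × 0.775000 = 0.7532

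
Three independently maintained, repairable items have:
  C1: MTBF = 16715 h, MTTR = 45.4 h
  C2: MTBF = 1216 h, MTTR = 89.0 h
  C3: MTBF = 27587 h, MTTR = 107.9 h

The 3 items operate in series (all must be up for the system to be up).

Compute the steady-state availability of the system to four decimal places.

0.9257

A(C1) = MTBF/(MTBF+MTTR) = 16715/(16715+45.4) = 0.997291
A(C2) = MTBF/(MTBF+MTTR) = 1216/(1216+89.0) = 0.931801
A(C3) = MTBF/(MTBF+MTTR) = 27587/(27587+107.9) = 0.996104
Series availability: 0.997291 × 0.931801 × 0.996104 = 0.9257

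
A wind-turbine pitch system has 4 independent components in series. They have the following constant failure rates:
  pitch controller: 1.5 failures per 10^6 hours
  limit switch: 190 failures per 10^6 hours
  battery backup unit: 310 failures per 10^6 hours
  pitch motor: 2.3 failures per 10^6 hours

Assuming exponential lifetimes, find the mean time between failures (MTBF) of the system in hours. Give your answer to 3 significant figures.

1980

Series of exponential components: λ_sys = Σ λ_i
λ_sys = 0.0000015 + 0.00019 + 0.00031 + 0.0000023 = 5.0380e-04 /h
MTBF = 1 / λ_sys = 1980 h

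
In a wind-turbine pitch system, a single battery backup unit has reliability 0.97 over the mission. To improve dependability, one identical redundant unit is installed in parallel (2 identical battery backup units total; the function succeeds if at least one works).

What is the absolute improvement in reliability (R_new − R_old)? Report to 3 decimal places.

0.029

R_before = 0.97
R_after = 1 − (1 − 0.97)^2 = 0.999
ΔR = 0.999 − 0.97 = 0.029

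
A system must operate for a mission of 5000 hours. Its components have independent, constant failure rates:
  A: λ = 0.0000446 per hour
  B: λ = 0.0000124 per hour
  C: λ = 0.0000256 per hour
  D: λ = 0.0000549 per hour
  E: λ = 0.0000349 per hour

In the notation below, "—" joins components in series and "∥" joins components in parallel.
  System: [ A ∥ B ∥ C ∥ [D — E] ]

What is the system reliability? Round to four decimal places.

0.9995

R(A) = exp(−0.0000446 × 5000) = 0.800115
R(B) = exp(−0.0000124 × 5000) = 0.939883
R(C) = exp(−0.0000256 × 5000) = 0.879853
R(D) = exp(−0.0000549 × 5000) = 0.759952
R(E) = exp(−0.0000349 × 5000) = 0.839877
Series (D and E): 0.759952 × 0.839877 = 0.638266
Parallel (A, B, C, and [0.638266]): 1 − (1 − 0.800115)(1 − 0.939883)(1 − 0.879853)(1 − 0.638266) = 0.9995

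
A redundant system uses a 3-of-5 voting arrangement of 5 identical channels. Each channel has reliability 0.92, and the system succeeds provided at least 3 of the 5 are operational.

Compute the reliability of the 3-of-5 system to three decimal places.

R = Σ_{i=3}^{5} C(5,i) p^i (1−p)^{5−i} with p = 0.92
C(5,3)·0.92^3·0.08^2 = 0.04984
C(5,4)·0.92^4·0.08^1 = 0.28656
C(5,5)·0.92^5·0.08^0 = 0.65908
Sum = 0.995

0.995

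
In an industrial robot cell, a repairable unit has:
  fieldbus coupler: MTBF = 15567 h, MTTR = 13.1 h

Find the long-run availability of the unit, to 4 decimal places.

0.9992

A(fieldbus coupler) = MTBF/(MTBF+MTTR) = 15567/(15567+13.1) = 0.9992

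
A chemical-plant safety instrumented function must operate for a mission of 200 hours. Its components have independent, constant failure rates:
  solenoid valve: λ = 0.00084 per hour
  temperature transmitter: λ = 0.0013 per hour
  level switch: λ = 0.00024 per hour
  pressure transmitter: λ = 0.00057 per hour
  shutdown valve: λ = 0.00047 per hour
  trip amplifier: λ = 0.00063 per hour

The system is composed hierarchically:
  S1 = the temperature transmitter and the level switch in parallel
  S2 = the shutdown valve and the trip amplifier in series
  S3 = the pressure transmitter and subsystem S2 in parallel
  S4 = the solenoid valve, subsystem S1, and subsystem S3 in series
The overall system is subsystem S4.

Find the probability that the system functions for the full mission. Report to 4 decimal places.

0.8185

R(solenoid valve) = exp(−0.00084 × 200) = 0.845354
R(temperature transmitter) = exp(−0.0013 × 200) = 0.771052
R(level switch) = exp(−0.00024 × 200) = 0.953134
R(pressure transmitter) = exp(−0.00057 × 200) = 0.892258
R(shutdown valve) = exp(−0.00047 × 200) = 0.910283
R(trip amplifier) = exp(−0.00063 × 200) = 0.881615
Parallel (temperature transmitter and level switch): 1 − (1 − 0.771052)(1 − 0.953134) = 0.989270
Series (shutdown valve and trip amplifier): 0.910283 × 0.881615 = 0.802519
Parallel (pressure transmitter and [0.802519]): 1 − (1 − 0.892258)(1 − 0.802519) = 0.978723
Series (solenoid valve, [0.989270], and [0.978723]): 0.845354 × 0.989270 × 0.978723 = 0.8185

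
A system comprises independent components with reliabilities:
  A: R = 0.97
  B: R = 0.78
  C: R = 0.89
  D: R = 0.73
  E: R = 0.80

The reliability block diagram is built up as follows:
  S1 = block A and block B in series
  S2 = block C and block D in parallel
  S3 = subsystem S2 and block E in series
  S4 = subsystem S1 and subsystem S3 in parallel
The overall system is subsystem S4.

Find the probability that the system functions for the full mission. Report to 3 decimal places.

0.946

Series (A and B): 0.97000 × 0.78000 = 0.75660
Parallel (C and D): 1 − (1 − 0.89000)(1 − 0.73000) = 0.97030
Series ([0.97030] and E): 0.97030 × 0.80000 = 0.77624
Parallel ([0.75660] and [0.77624]): 1 − (1 − 0.75660)(1 − 0.77624) = 0.946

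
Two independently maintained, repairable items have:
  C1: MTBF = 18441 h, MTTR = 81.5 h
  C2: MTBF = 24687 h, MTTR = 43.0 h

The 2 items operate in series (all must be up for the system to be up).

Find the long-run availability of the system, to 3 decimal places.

0.994

A(C1) = MTBF/(MTBF+MTTR) = 18441/(18441+81.5) = 0.995600
A(C2) = MTBF/(MTBF+MTTR) = 24687/(24687+43.0) = 0.998261
Series availability: 0.995600 × 0.998261 = 0.994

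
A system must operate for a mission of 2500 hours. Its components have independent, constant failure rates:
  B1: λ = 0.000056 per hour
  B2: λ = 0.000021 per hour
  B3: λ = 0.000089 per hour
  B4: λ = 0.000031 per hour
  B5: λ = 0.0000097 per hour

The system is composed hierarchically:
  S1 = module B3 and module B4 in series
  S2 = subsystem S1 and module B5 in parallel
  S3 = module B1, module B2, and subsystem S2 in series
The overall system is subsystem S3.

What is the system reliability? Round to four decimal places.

R(B1) = exp(−0.000056 × 2500) = 0.869358
R(B2) = exp(−0.000021 × 2500) = 0.948854
R(B3) = exp(−0.000089 × 2500) = 0.800515
R(B4) = exp(−0.000031 × 2500) = 0.925427
R(B5) = exp(−0.0000097 × 2500) = 0.976042
Series (B3 and B4): 0.800515 × 0.925427 = 0.740818
Parallel ([0.740818] and B5): 1 − (1 − 0.740818)(1 − 0.976042) = 0.993791
Series (B1, B2, and [0.993791]): 0.869358 × 0.948854 × 0.993791 = 0.8198

0.8198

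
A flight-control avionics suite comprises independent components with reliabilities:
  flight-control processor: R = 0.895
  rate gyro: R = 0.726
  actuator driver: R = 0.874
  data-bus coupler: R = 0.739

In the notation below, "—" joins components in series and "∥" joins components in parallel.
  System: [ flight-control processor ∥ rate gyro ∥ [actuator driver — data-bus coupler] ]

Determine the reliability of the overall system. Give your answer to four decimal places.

0.9898

Series (actuator driver and data-bus coupler): 0.874000 × 0.739000 = 0.645886
Parallel (flight-control processor, rate gyro, and [0.645886]): 1 − (1 − 0.895000)(1 − 0.726000)(1 − 0.645886) = 0.9898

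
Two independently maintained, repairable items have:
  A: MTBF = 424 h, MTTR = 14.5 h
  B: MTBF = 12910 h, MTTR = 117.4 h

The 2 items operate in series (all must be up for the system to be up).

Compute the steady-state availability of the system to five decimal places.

0.95822

A(A) = MTBF/(MTBF+MTTR) = 424/(424+14.5) = 0.966933
A(B) = MTBF/(MTBF+MTTR) = 12910/(12910+117.4) = 0.990988
Series availability: 0.966933 × 0.990988 = 0.95822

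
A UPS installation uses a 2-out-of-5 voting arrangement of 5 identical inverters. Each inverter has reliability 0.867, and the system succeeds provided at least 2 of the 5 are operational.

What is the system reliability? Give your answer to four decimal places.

0.9986

R = Σ_{i=2}^{5} C(5,i) p^i (1−p)^{5−i} with p = 0.867
C(5,2)·0.867^2·0.133^3 = 0.017685
C(5,3)·0.867^3·0.133^2 = 0.115282
C(5,4)·0.867^4·0.133^1 = 0.375749
C(5,5)·0.867^5·0.133^0 = 0.489887
Sum = 0.9986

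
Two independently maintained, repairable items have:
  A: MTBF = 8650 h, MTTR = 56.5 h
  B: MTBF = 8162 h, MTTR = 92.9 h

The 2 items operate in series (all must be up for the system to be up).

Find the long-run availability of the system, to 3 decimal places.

A(A) = MTBF/(MTBF+MTTR) = 8650/(8650+56.5) = 0.993511
A(B) = MTBF/(MTBF+MTTR) = 8162/(8162+92.9) = 0.988746
Series availability: 0.993511 × 0.988746 = 0.982

0.982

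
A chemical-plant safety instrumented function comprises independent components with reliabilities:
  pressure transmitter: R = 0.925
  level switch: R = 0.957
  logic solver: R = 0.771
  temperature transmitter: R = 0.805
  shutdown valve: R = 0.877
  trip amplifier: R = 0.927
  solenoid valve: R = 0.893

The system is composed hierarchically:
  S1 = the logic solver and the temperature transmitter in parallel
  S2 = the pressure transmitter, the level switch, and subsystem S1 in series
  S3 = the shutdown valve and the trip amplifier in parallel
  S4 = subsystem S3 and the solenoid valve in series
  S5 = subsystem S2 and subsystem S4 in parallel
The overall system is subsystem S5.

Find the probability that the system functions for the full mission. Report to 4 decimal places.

Parallel (logic solver and temperature transmitter): 1 − (1 − 0.771000)(1 − 0.805000) = 0.955345
Series (pressure transmitter, level switch, and [0.955345]): 0.925000 × 0.957000 × 0.955345 = 0.845695
Parallel (shutdown valve and trip amplifier): 1 − (1 − 0.877000)(1 − 0.927000) = 0.991021
Series ([0.991021] and solenoid valve): 0.991021 × 0.893000 = 0.884982
Parallel ([0.845695] and [0.884982]): 1 − (1 − 0.845695)(1 − 0.884982) = 0.9823

0.9823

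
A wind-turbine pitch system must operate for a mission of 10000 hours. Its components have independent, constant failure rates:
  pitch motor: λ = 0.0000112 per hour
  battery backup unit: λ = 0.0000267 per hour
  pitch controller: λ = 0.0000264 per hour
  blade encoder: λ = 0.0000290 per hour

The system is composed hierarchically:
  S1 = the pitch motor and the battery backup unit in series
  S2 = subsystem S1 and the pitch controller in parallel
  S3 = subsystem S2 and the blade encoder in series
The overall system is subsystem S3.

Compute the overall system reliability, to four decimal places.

R(pitch motor) = exp(−0.0000112 × 10000) = 0.894044
R(battery backup unit) = exp(−0.0000267 × 10000) = 0.765673
R(pitch controller) = exp(−0.0000264 × 10000) = 0.767974
R(blade encoder) = exp(−0.0000290 × 10000) = 0.748264
Series (pitch motor and battery backup unit): 0.894044 × 0.765673 = 0.684545
Parallel ([0.684545] and pitch controller): 1 − (1 − 0.684545)(1 − 0.767974) = 0.926806
Series ([0.926806] and blade encoder): 0.926806 × 0.748264 = 0.6935

0.6935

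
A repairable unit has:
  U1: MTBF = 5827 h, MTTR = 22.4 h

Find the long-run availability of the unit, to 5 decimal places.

0.99617

A(U1) = MTBF/(MTBF+MTTR) = 5827/(5827+22.4) = 0.99617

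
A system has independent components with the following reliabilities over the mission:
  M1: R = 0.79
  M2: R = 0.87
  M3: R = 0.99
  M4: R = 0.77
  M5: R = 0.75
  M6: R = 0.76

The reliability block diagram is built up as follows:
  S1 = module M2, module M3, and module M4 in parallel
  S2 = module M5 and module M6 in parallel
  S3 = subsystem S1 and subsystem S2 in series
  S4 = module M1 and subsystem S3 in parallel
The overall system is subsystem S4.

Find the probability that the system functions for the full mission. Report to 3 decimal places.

0.987

Parallel (M2, M3, and M4): 1 − (1 − 0.87000)(1 − 0.99000)(1 − 0.77000) = 0.99970
Parallel (M5 and M6): 1 − (1 − 0.75000)(1 − 0.76000) = 0.94000
Series ([0.99970] and [0.94000]): 0.99970 × 0.94000 = 0.93972
Parallel (M1 and [0.93972]): 1 − (1 − 0.79000)(1 − 0.93972) = 0.987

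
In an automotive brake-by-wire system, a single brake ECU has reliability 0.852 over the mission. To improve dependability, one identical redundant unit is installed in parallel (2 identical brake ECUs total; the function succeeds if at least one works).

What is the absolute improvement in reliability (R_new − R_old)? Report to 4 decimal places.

0.1261

R_before = 0.852
R_after = 1 − (1 − 0.852)^2 = 0.9781
ΔR = 0.9781 − 0.852 = 0.1261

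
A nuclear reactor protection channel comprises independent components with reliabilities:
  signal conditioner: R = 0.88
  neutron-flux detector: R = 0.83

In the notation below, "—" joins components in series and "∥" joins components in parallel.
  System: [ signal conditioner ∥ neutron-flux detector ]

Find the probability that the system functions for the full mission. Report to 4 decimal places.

Parallel (signal conditioner and neutron-flux detector): 1 − (1 − 0.880000)(1 − 0.830000) = 0.9796

0.9796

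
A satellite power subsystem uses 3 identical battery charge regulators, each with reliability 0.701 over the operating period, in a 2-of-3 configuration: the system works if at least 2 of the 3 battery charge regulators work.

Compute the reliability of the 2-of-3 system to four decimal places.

0.7853

R = Σ_{i=2}^{3} C(3,i) p^i (1−p)^{3−i} with p = 0.701
C(3,2)·0.701^2·0.299^1 = 0.440787
C(3,3)·0.701^3·0.299^0 = 0.344472
Sum = 0.7853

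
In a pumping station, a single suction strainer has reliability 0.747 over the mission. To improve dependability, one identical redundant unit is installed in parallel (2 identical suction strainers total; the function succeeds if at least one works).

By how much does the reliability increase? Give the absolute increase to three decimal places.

R_before = 0.747
R_after = 1 − (1 − 0.747)^2 = 0.936
ΔR = 0.936 − 0.747 = 0.189

0.189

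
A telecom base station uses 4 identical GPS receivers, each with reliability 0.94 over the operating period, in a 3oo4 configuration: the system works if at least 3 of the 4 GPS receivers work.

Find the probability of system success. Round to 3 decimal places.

0.980

R = Σ_{i=3}^{4} C(4,i) p^i (1−p)^{4−i} with p = 0.94
C(4,3)·0.94^3·0.06^1 = 0.19934
C(4,4)·0.94^4·0.06^0 = 0.78075
Sum = 0.980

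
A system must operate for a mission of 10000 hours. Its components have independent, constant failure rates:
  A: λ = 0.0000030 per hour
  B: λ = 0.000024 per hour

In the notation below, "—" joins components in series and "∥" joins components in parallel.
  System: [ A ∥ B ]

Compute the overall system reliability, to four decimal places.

R(A) = exp(−0.0000030 × 10000) = 0.970446
R(B) = exp(−0.000024 × 10000) = 0.786628
Parallel (A and B): 1 − (1 − 0.970446)(1 − 0.786628) = 0.9937

0.9937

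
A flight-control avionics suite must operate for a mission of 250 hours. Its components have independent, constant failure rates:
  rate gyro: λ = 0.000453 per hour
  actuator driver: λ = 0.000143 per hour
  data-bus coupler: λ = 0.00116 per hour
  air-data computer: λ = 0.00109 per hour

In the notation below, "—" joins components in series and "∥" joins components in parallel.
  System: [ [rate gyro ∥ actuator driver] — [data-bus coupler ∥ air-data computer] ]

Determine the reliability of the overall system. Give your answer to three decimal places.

R(rate gyro) = exp(−0.000453 × 250) = 0.89293
R(actuator driver) = exp(−0.000143 × 250) = 0.96488
R(data-bus coupler) = exp(−0.00116 × 250) = 0.74826
R(air-data computer) = exp(−0.00109 × 250) = 0.76147
Parallel (rate gyro and actuator driver): 1 − (1 − 0.89293)(1 − 0.96488) = 0.99624
Parallel (data-bus coupler and air-data computer): 1 − (1 − 0.74826)(1 − 0.76147) = 0.93995
Series ([0.99624] and [0.93995]): 0.99624 × 0.93995 = 0.936

0.936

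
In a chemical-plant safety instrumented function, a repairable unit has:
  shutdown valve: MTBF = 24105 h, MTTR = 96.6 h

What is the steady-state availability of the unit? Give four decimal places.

0.9960

A(shutdown valve) = MTBF/(MTBF+MTTR) = 24105/(24105+96.6) = 0.9960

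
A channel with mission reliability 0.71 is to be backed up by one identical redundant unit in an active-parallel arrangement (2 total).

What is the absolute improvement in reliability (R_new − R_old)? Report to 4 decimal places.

0.2059

R_before = 0.71
R_after = 1 − (1 − 0.71)^2 = 0.9159
ΔR = 0.9159 − 0.71 = 0.2059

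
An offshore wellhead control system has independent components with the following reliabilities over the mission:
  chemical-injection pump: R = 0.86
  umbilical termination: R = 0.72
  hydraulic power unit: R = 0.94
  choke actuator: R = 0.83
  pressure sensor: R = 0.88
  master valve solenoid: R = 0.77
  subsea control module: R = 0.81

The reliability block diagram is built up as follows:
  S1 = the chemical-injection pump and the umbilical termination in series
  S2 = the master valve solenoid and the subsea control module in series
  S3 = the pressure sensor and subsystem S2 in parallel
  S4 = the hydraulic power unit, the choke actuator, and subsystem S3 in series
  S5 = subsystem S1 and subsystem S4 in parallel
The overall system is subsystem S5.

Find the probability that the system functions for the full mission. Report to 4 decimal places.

Series (chemical-injection pump and umbilical termination): 0.860000 × 0.720000 = 0.619200
Series (master valve solenoid and subsea control module): 0.770000 × 0.810000 = 0.623700
Parallel (pressure sensor and [0.623700]): 1 − (1 − 0.880000)(1 − 0.623700) = 0.954844
Series (hydraulic power unit, choke actuator, and [0.954844]): 0.940000 × 0.830000 × 0.954844 = 0.744969
Parallel ([0.619200] and [0.744969]): 1 − (1 − 0.619200)(1 − 0.744969) = 0.9029

0.9029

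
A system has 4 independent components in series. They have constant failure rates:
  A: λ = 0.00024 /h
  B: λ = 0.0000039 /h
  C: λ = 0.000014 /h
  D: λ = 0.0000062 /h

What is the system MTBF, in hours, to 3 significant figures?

3790

Series of exponential components: λ_sys = Σ λ_i
λ_sys = 0.00024 + 0.0000039 + 0.000014 + 0.0000062 = 2.6410e-04 /h
MTBF = 1 / λ_sys = 3790 h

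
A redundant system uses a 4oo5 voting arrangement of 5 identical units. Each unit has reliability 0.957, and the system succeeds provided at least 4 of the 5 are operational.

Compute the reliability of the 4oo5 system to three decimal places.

0.983

R = Σ_{i=4}^{5} C(5,i) p^i (1−p)^{5−i} with p = 0.957
C(5,4)·0.957^4·0.043^1 = 0.18034
C(5,5)·0.957^5·0.043^0 = 0.80271
Sum = 0.983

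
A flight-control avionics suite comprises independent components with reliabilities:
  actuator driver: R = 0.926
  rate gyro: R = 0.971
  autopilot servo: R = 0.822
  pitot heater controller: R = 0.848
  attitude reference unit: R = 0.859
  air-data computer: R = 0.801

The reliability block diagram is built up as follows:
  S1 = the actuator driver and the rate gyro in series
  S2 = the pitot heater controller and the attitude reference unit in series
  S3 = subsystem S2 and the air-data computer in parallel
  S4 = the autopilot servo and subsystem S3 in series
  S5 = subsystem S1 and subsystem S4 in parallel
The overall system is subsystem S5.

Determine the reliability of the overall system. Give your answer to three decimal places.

0.978

Series (actuator driver and rate gyro): 0.92600 × 0.97100 = 0.89915
Series (pitot heater controller and attitude reference unit): 0.84800 × 0.85900 = 0.72843
Parallel ([0.72843] and air-data computer): 1 − (1 − 0.72843)(1 − 0.80100) = 0.94596
Series (autopilot servo and [0.94596]): 0.82200 × 0.94596 = 0.77758
Parallel ([0.89915] and [0.77758]): 1 − (1 − 0.89915)(1 − 0.77758) = 0.978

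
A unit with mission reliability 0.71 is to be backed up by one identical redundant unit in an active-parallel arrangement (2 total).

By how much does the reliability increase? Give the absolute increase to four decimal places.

0.2059

R_before = 0.71
R_after = 1 − (1 − 0.71)^2 = 0.9159
ΔR = 0.9159 − 0.71 = 0.2059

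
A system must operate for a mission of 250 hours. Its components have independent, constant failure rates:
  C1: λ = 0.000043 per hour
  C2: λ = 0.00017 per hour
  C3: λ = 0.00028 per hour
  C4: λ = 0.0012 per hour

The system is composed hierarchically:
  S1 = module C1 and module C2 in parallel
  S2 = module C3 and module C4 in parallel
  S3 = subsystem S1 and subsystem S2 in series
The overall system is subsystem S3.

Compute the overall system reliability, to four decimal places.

R(C1) = exp(−0.000043 × 250) = 0.989308
R(C2) = exp(−0.00017 × 250) = 0.958390
R(C3) = exp(−0.00028 × 250) = 0.932394
R(C4) = exp(−0.0012 × 250) = 0.740818
Parallel (C1 and C2): 1 − (1 − 0.989308)(1 − 0.958390) = 0.999555
Parallel (C3 and C4): 1 − (1 − 0.932394)(1 − 0.740818) = 0.982478
Series ([0.999555] and [0.982478]): 0.999555 × 0.982478 = 0.9820

0.9820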